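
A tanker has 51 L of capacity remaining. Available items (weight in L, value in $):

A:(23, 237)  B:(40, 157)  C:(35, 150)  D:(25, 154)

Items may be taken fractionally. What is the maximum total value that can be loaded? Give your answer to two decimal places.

403.86

Order: A (237/23=10.30) > D (154/25=6.16) > C (150/35=4.29) > B (157/40=3.92)
Fill: take A (23 @ 237) → take D (25 @ 154) → take 3/35 of C → 12.86; 51/51 used.
Total value = 403.86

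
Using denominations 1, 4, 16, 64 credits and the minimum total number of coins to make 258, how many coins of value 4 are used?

258 = 4×64 + 2×1
Count of 4: 0

0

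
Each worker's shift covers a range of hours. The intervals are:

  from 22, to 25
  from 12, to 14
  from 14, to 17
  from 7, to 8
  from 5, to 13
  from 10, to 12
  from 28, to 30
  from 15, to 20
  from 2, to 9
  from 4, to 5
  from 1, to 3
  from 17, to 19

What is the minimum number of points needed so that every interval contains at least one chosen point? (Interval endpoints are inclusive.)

Sort by right endpoint; whenever an interval is uncovered, place a point at its right end.
Sorted: [1,3] [4,5] [7,8] [2,9] [10,12] [5,13] [12,14] [14,17] [17,19] [15,20] [22,25] [28,30]
{[1,3]} hit by 3; {[4,5]} hit by 5; {[7,8],[2,9]} hit by 8; {[10,12],[5,13],[12,14]} hit by 12; {[14,17],[17,19],[15,20]} hit by 17; {[22,25]} hit by 25; {[28,30]} hit by 30.
Points: 3, 5, 8, 12, 17, 25, 30 (7 total).

7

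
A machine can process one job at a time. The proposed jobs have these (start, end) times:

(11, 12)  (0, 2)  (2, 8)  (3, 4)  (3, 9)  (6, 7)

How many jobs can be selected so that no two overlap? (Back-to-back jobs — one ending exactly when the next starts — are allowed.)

Sort by end time and greedily take each interval whose start is ≥ the last chosen end.
By end time: (0,2), (3,4), (6,7), (2,8), (3,9), (11,12).
Pick (0,2); next start ≥ 2 → (3,4); next start ≥ 4 → (6,7); next start ≥ 7 → (11,12).
Selected 4 jobs.

4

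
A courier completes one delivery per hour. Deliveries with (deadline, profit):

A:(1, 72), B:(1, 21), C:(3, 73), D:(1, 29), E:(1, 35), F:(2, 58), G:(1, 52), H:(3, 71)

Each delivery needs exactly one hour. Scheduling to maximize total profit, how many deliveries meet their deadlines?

3

Profit order: C=73 A=72 H=71 F=58 G=52 E=35 D=29 B=21
Assign: C→slot 3, A→slot 1, H→slot 2, F skipped, G skipped, E skipped, D skipped, B skipped.
Slots: [1:A] [2:H] [3:C]
3 of 8 scheduled.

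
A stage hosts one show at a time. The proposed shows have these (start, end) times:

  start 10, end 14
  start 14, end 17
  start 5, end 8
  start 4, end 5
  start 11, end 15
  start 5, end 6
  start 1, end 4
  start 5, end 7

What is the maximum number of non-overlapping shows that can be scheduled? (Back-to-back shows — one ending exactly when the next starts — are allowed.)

Order by finish time; keep every interval that doesn't clash with the previous kept one.
By end time: (1,4), (4,5), (5,6), (5,7), (5,8), (10,14), (11,15), (14,17).
Pick (1,4); next start ≥ 4 → (4,5); next start ≥ 5 → (5,6); next start ≥ 6 → (10,14); next start ≥ 14 → (14,17).
Selected 5 shows.

5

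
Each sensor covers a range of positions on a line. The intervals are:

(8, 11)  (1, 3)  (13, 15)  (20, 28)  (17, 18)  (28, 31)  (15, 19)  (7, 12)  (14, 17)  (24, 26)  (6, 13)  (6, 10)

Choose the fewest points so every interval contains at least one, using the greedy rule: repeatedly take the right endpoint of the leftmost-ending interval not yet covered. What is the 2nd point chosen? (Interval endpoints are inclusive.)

10

Sort by right endpoint; whenever an interval is uncovered, place a point at its right end.
Sorted: [1,3] [6,10] [8,11] [7,12] [6,13] [13,15] [14,17] [17,18] [15,19] [24,26] [20,28] [28,31]
{[1,3]} hit by 3; {[6,10],[8,11],[7,12],[6,13]} hit by 10; {[13,15],[14,17]} hit by 15; {[17,18],[15,19]} hit by 18; {[24,26],[20,28]} hit by 26; {[28,31]} hit by 31.
Points: 3, 10, 15, 18, 26, 31 (6 total).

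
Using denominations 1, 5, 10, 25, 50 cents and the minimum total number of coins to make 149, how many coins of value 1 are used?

4

149 = 2×50 + 1×25 + 2×10 + 4×1
Count of 1: 4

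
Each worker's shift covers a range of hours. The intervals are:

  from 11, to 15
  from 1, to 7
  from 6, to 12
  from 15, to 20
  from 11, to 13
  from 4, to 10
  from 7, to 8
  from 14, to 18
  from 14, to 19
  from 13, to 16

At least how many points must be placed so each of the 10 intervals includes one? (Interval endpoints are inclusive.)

3

Process intervals by earliest right end; each time one isn't hit yet, stab at its right endpoint.
By right end: [1,7]  [7,8]  [4,10]  [6,12]  [11,13]  [11,15]  [13,16]  [14,18]  [14,19]  [15,20]
[1,7] uncovered → point at 7; [11,13] uncovered → point at 13; [14,18] uncovered → point at 18.
Points: 7, 13, 18 (3 total).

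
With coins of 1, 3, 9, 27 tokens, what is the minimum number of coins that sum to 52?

6

Use the largest denomination that fits, subtract, and repeat.
52 = 1×27 + 2×9 + 2×3 + 1×1
Total coins = 1 + 2 + 2 + 1 = 6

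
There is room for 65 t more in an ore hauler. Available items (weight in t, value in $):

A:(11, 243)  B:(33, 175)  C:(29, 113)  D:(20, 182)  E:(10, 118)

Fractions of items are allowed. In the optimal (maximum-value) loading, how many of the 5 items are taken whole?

Greedy by value/weight ratio, highest first.
Order: A (243/11=22.09) > E (118/10=11.80) > D (182/20=9.10) > B (175/33=5.30) > C (113/29=3.90)
Fill: take A (11 @ 243) → take E (10 @ 118) → take D (20 @ 182) → take 24/33 of B → 127.27; 65/65 used.
3 item(s) taken whole; one partial (take 24/33 of B).

3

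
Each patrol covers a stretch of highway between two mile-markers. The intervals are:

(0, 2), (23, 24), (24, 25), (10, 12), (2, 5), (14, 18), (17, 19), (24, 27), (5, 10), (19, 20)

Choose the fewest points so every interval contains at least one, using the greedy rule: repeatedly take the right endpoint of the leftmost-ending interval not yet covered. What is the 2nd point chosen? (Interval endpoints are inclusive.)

Process intervals by earliest right end; each time one isn't hit yet, stab at its right endpoint.
Sorted: [0,2] [2,5] [5,10] [10,12] [14,18] [17,19] [19,20] [23,24] [24,25] [24,27]
{[0,2],[2,5]} hit by 2; {[5,10],[10,12]} hit by 10; {[14,18],[17,19]} hit by 18; {[19,20]} hit by 20; {[23,24],[24,25],[24,27]} hit by 24.
Points: 2, 10, 18, 20, 24 (5 total).

10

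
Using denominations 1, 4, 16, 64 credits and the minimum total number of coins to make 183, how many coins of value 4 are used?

183 = 2×64 + 3×16 + 1×4 + 3×1
Count of 4: 1

1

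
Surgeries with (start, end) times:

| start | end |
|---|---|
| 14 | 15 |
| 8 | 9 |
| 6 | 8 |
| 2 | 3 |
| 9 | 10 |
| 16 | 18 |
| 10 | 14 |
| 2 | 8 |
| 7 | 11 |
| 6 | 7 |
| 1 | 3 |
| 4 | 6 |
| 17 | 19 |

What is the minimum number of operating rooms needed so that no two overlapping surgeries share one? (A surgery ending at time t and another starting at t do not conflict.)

Count concurrent intervals with a sweep; the peak is the room count.
Events (time:±→running): 1:+→1 2:+→2 2:+→3 … peak 3.

3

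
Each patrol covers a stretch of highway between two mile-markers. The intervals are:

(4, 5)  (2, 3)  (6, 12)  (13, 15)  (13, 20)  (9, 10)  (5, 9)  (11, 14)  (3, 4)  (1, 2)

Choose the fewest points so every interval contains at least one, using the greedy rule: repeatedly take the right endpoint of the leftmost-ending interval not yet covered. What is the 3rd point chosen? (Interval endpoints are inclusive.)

9

By right end: [1,2]  [2,3]  [3,4]  [4,5]  [5,9]  [9,10]  [6,12]  [11,14]  [13,15]  [13,20]
[1,2] uncovered → point at 2; [3,4] uncovered → point at 4; [5,9] uncovered → point at 9; [11,14] uncovered → point at 14.
Points: 2, 4, 9, 14 (4 total).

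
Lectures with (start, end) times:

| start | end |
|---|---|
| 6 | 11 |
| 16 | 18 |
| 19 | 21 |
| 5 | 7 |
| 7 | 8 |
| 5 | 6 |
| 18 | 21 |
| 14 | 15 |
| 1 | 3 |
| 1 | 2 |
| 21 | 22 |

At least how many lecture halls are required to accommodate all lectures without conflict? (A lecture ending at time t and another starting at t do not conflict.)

Count concurrent intervals with a sweep; the peak is the room count.
Events (time:±→running): 1:+→1 1:+→2 … peak 2.

2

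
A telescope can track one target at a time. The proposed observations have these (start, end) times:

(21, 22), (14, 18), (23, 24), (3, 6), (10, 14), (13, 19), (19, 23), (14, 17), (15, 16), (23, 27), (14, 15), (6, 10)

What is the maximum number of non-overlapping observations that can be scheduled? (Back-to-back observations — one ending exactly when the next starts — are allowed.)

Order by finish time; keep every interval that doesn't clash with the previous kept one.
Sorted by end: (3,6)  (6,10)  (10,14)  (14,15)  (15,16)  (14,17)  (14,18)  (13,19)  (21,22)  (19,23)  (23,24)  (23,27)
take (3,6); take (6,10); take (10,14); take (14,15); take (15,16); skip (14,18); skip (13,19); take (21,22); skip (19,23); take (23,24).
Selected 7 observations.

7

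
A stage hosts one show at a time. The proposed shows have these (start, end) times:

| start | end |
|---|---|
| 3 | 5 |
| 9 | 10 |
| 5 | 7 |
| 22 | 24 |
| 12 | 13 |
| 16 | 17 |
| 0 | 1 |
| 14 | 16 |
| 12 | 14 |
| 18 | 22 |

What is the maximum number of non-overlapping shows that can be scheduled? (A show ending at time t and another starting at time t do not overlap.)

Greedy by earliest finish: after sorting by end time, pick each interval compatible with the last pick.
Sorted by end: (0,1)  (3,5)  (5,7)  (9,10)  (12,13)  (12,14)  (14,16)  (16,17)  (18,22)  (22,24)
take (0,1); take (3,5); take (5,7); take (9,10); take (12,13); take (14,16); take (16,17); take (18,22); take (22,24).
Selected 9 shows.

9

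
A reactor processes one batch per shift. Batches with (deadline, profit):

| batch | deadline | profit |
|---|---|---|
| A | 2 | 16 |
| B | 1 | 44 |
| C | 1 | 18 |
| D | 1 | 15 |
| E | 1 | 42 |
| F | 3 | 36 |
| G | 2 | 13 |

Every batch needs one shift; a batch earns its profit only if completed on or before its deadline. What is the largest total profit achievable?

96

By profit: B(d1,44), E(d1,42), F(d3,36), C(d1,18), A(d2,16), D(d1,15), G(d2,13)
B→slot 1; E skipped; F→slot 3; C skipped; A→slot 2; D skipped; G skipped.
Profit = 44 + 16 + 36 = 96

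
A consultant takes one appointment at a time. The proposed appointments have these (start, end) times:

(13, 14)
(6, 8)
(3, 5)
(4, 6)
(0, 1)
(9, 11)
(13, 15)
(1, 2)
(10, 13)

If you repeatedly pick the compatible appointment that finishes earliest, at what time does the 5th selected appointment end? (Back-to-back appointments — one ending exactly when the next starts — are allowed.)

11

Order by finish time; keep every interval that doesn't clash with the previous kept one.
By end time: (0,1), (1,2), (3,5), (4,6), (6,8), (9,11), (10,13), (13,14), (13,15).
Pick (0,1); next start ≥ 1 → (1,2); next start ≥ 2 → (3,5); next start ≥ 5 → (6,8); next start ≥ 8 → (9,11); next start ≥ 11 → (13,14).
Selected: (0,1) (1,2) (3,5) (6,8) (9,11) (13,14)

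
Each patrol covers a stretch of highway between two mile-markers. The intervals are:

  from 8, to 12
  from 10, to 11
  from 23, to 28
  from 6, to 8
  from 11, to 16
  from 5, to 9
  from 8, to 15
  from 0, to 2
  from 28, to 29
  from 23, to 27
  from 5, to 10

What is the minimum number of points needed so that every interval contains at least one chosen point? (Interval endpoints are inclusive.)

Process intervals by earliest right end; each time one isn't hit yet, stab at its right endpoint.
By right end: [0,2]  [6,8]  [5,9]  [5,10]  [10,11]  [8,12]  [8,15]  [11,16]  [23,27]  [23,28]  [28,29]
[0,2] uncovered → point at 2; [6,8] uncovered → point at 8; [10,11] uncovered → point at 11; [23,27] uncovered → point at 27; [28,29] uncovered → point at 29.
Points: 2, 8, 11, 27, 29 (5 total).

5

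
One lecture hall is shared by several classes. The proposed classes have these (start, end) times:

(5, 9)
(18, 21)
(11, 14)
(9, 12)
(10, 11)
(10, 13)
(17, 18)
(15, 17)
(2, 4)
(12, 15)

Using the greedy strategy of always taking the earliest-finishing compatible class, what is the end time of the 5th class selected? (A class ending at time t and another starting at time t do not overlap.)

17

Sort by end time and greedily take each interval whose start is ≥ the last chosen end.
By end time: (2,4), (5,9), (10,11), (9,12), (10,13), (11,14), (12,15), (15,17), (17,18), (18,21).
Pick (2,4); next start ≥ 4 → (5,9); next start ≥ 9 → (10,11); next start ≥ 11 → (11,14); next start ≥ 14 → (15,17); next start ≥ 17 → (17,18); next start ≥ 18 → (18,21).
Selected: (2,4) (5,9) (10,11) (11,14) (15,17) (17,18) (18,21)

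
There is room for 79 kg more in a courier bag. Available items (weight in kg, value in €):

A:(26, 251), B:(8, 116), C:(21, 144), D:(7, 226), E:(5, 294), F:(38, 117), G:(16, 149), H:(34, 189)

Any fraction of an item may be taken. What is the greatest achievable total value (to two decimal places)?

1152.57

Order: E (294/5=58.80) > D (226/7=32.29) > B (116/8=14.50) > A (251/26=9.65) > G (149/16=9.31) > C (144/21=6.86) > H (189/34=5.56) > F (117/38=3.08)
Fill: take E (5 @ 294) → take D (7 @ 226) → take B (8 @ 116) → take A (26 @ 251) → take G (16 @ 149) → take 17/21 of C → 116.57; 79/79 used.
Total value = 1152.57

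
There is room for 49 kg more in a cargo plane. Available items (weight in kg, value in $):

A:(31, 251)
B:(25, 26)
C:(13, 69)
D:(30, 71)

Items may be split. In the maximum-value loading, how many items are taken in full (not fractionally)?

2

Sort by value per unit weight and fill in that order.
Ratios (sorted): A 8.10, C 5.31, D 2.37, B 1.04
take A (31 @ 251); take C (13 @ 69); take 5/30 of D → 11.83. Capacity used 49/49.
2 item(s) taken whole; one partial (take 5/30 of D).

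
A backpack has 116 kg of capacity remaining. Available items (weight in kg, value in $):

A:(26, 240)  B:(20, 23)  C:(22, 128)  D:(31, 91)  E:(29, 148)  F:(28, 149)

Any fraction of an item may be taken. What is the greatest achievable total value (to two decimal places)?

697.29

Ratios (sorted): A 9.23, C 5.82, F 5.32, E 5.10, D 2.94, B 1.15
take A (26 @ 240); take C (22 @ 128); take F (28 @ 149); take E (29 @ 148); take 11/31 of D → 32.29. Capacity used 116/116.
Total value = 697.29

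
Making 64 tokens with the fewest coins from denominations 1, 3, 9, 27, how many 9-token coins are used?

1

64 − 2×27→10 − 1×9→1 − 1×1→0
Count of 9: 1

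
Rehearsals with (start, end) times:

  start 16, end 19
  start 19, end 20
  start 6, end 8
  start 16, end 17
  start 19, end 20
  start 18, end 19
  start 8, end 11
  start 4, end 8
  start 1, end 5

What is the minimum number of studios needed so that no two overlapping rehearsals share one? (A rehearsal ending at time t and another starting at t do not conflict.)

2

Count concurrent intervals with a sweep; the peak is the room count.
Events (time:±→running): 1:+→1 4:+→2 … peak 2.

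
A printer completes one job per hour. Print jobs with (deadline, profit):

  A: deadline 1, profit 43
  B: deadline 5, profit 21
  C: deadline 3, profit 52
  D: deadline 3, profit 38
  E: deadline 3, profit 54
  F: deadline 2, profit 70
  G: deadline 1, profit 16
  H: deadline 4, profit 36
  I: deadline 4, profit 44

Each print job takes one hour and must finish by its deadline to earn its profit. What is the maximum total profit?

Take jobs in profit order; each goes to the latest open slot no later than its deadline.
By profit: F(d2,70), E(d3,54), C(d3,52), I(d4,44), A(d1,43), D(d3,38), H(d4,36), B(d5,21), G(d1,16)
F→slot 2; E→slot 3; C→slot 1; I→slot 4; A skipped; D skipped; H skipped; B→slot 5; G skipped.
Profit = 52 + 70 + 54 + 44 + 21 = 241

241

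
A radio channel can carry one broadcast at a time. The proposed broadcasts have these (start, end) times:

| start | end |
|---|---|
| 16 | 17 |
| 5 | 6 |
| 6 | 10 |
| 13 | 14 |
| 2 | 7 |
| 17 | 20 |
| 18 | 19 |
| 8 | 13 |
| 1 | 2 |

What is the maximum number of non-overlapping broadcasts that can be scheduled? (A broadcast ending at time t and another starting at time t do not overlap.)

6

By end time: (1,2), (5,6), (2,7), (6,10), (8,13), (13,14), (16,17), (18,19), (17,20).
Pick (1,2); next start ≥ 2 → (5,6); next start ≥ 6 → (6,10); next start ≥ 10 → (13,14); next start ≥ 14 → (16,17); next start ≥ 17 → (18,19).
Selected 6 broadcasts.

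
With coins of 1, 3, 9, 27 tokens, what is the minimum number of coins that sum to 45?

3

45 = 1×27 + 2×9
Total coins = 1 + 2 = 3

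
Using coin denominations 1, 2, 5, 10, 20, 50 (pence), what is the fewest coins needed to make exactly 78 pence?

78 − 1×50→28 − 1×20→8 − 1×5→3 − 1×2→1 − 1×1→0
Total coins = 1 + 1 + 1 + 1 + 1 = 5

5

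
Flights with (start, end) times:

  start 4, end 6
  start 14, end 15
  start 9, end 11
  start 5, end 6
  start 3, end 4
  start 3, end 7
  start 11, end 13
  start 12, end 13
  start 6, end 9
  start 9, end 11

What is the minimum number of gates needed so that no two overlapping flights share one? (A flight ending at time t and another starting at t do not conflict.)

Events (time:±→running): 3:+→1 3:+→2 4:-→1 4:+→2 5:+→3 … peak 3.

3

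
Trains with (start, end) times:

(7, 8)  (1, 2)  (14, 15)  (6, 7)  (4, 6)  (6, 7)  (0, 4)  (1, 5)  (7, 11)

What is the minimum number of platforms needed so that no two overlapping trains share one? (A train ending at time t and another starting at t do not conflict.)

The answer is the maximum number of intervals overlapping at any instant.
Events (time:±→running): 0:+→1 1:+→2 1:+→3 … peak 3.

3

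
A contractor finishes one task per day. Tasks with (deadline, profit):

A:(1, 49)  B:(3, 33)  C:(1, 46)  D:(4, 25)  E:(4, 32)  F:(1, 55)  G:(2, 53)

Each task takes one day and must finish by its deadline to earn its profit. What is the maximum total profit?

173

By profit: F(d1,55), G(d2,53), A(d1,49), C(d1,46), B(d3,33), E(d4,32), D(d4,25)
F→slot 1; G→slot 2; A skipped; C skipped; B→slot 3; E→slot 4; D skipped.
Profit = 55 + 53 + 33 + 32 = 173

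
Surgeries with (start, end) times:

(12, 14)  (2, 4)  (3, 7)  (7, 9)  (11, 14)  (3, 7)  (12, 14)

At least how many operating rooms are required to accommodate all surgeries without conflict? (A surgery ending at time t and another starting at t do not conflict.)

The answer is the maximum number of intervals overlapping at any instant.
starts: [2, 3, 3, 7, 11, 12, 12]
ends:   [4, 7, 7, 9, 14, 14, 14]
s2→1 s3→2 s3→3  — peak 3.

3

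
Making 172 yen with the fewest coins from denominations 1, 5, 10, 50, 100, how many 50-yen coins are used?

1

172 = 1×100 + 1×50 + 2×10 + 2×1
Count of 50: 1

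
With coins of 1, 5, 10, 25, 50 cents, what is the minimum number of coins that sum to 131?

5

131 = 2×50 + 1×25 + 1×5 + 1×1
Total coins = 2 + 1 + 1 + 1 = 5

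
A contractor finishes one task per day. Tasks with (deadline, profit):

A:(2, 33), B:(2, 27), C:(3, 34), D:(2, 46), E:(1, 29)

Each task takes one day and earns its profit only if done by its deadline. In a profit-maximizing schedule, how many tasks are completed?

Sort by profit descending; place each in the latest free slot ≤ its deadline.
By profit: D(d2,46), C(d3,34), A(d2,33), E(d1,29), B(d2,27)
D→slot 2; C→slot 3; A→slot 1; E skipped; B skipped.
3 of 5 scheduled.

3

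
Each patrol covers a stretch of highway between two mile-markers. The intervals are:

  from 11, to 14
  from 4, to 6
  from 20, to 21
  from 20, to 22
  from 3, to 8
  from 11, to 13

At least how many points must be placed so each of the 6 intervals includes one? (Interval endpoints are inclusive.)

3

Process intervals by earliest right end; each time one isn't hit yet, stab at its right endpoint.
By right end: [4,6]  [3,8]  [11,13]  [11,14]  [20,21]  [20,22]
[4,6] uncovered → point at 6; [11,13] uncovered → point at 13; [20,21] uncovered → point at 21.
Points: 6, 13, 21 (3 total).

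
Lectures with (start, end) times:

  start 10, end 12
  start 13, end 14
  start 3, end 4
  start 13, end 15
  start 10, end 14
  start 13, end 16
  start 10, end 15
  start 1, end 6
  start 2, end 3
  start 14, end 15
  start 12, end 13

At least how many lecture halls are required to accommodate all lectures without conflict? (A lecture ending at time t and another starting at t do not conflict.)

5

Count concurrent intervals with a sweep; the peak is the room count.
Events (time:±→running): 1:+→1 2:+→2 3:-→1 3:+→2 4:-→1 6:-→0 10:+→1 10:+→2 10:+→3 12:-→2 12:+→3 13:-→2 13:+→3 13:+→4 13:+→5 … peak 5.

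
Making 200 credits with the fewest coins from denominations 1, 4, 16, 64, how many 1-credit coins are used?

0

200 − 3×64→8 − 2×4→0
Count of 1: 0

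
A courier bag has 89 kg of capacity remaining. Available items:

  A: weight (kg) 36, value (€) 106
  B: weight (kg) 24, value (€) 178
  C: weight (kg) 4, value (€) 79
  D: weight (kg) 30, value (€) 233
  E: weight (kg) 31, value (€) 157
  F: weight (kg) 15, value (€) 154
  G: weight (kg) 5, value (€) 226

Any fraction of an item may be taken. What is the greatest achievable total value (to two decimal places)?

Sort by value per unit weight and fill in that order.
Order: G (226/5=45.20) > C (79/4=19.75) > F (154/15=10.27) > D (233/30=7.77) > B (178/24=7.42) > E (157/31=5.06) > A (106/36=2.94)
Fill: take G (5 @ 226) → take C (4 @ 79) → take F (15 @ 154) → take D (30 @ 233) → take B (24 @ 178) → take 11/31 of E → 55.71; 89/89 used.
Total value = 925.71

925.71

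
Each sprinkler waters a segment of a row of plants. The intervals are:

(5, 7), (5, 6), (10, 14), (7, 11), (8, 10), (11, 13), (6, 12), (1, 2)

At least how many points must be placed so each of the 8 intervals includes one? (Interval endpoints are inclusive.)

4

Process intervals by earliest right end; each time one isn't hit yet, stab at its right endpoint.
By right end: [1,2]  [5,6]  [5,7]  [8,10]  [7,11]  [6,12]  [11,13]  [10,14]
[1,2] uncovered → point at 2; [5,6] uncovered → point at 6; [8,10] uncovered → point at 10; [11,13] uncovered → point at 13.
Points: 2, 6, 10, 13 (4 total).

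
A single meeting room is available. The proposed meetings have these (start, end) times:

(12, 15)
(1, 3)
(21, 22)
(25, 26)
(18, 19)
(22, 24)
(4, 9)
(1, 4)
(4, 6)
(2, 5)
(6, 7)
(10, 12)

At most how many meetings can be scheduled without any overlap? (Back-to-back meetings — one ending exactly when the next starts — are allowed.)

9

Sorted by end: (1,3)  (1,4)  (2,5)  (4,6)  (6,7)  (4,9)  (10,12)  (12,15)  (18,19)  (21,22)  (22,24)  (25,26)
take (1,3); take (4,6); take (6,7); take (10,12); take (12,15); take (18,19); take (21,22); take (22,24); take (25,26).
Selected 9 meetings.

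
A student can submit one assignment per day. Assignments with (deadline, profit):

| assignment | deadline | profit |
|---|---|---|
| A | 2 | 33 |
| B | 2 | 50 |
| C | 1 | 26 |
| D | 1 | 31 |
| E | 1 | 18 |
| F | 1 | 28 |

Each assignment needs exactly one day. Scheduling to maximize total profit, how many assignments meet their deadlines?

Take jobs in profit order; each goes to the latest open slot no later than its deadline.
By profit: B(d2,50), A(d2,33), D(d1,31), F(d1,28), C(d1,26), E(d1,18)
B→slot 2; A→slot 1; D skipped; F skipped; C skipped; E skipped.
2 of 6 scheduled.

2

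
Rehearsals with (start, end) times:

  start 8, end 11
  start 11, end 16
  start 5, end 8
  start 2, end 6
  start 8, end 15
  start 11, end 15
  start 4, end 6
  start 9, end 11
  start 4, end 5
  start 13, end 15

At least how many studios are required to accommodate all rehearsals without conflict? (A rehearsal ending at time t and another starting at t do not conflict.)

Count concurrent intervals with a sweep; the peak is the room count.
starts: [2, 4, 4, 5, 8, 8, 9, 11, 11, 13]
ends:   [5, 6, 6, 8, 11, 11, 15, 15, 15, 16]
s2→1 s4→2 s4→3 e5→2 s5→3 e6→2 e6→1 e8→0 s8→1 s8→2 s9→3 e11→2 e11→1 s11→2 s11→3 s13→4  — peak 4.

4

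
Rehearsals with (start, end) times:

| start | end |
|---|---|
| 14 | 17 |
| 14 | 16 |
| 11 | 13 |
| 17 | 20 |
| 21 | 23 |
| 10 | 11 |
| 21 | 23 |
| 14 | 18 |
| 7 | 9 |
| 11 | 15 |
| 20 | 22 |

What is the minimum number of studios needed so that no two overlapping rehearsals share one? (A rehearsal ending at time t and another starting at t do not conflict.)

Count concurrent intervals with a sweep; the peak is the room count.
Events (time:±→running): 7:+→1 9:-→0 10:+→1 11:-→0 11:+→1 11:+→2 13:-→1 14:+→2 14:+→3 14:+→4 … peak 4.

4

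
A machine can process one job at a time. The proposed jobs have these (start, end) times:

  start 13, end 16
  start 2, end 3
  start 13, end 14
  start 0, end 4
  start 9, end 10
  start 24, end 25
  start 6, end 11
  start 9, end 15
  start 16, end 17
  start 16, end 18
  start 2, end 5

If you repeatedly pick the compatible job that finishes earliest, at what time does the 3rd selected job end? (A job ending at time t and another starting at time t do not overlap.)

14

Sort by end time and greedily take each interval whose start is ≥ the last chosen end.
Sorted by end: (2,3)  (0,4)  (2,5)  (9,10)  (6,11)  (13,14)  (9,15)  (13,16)  (16,17)  (16,18)  (24,25)
take (2,3); skip (0,4); skip (2,5); take (9,10); take (13,14); skip (13,16); take (16,17); take (24,25).
Selected: (2,3) (9,10) (13,14) (16,17) (24,25)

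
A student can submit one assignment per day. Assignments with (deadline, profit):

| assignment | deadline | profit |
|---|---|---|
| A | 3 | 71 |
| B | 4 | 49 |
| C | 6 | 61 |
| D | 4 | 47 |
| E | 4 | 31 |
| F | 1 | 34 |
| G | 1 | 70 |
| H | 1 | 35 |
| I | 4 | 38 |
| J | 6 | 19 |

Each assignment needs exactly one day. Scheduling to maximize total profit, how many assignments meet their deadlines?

6

Sort by profit descending; place each in the latest free slot ≤ its deadline.
Profit order: A=71 G=70 C=61 B=49 D=47 I=38 H=35 F=34 E=31 J=19
Assign: A→slot 3, G→slot 1, C→slot 6, B→slot 4, D→slot 2, I skipped, H skipped, F skipped, E skipped, J→slot 5.
Slots: [1:G] [2:D] [3:A] [4:B] [5:J] [6:C]
6 of 10 scheduled.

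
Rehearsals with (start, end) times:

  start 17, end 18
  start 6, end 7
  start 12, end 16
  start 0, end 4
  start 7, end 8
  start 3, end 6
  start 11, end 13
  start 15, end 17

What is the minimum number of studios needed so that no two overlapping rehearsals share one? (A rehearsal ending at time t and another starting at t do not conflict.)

2

Events (time:±→running): 0:+→1 3:+→2 … peak 2.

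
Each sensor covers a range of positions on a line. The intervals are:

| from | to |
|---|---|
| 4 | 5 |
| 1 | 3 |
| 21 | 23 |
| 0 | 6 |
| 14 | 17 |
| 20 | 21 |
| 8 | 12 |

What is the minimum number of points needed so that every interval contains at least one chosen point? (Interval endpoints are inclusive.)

5

Sort by right endpoint; whenever an interval is uncovered, place a point at its right end.
By right end: [1,3]  [4,5]  [0,6]  [8,12]  [14,17]  [20,21]  [21,23]
[1,3] uncovered → point at 3; [4,5] uncovered → point at 5; [8,12] uncovered → point at 12; [14,17] uncovered → point at 17; [20,21] uncovered → point at 21.
Points: 3, 5, 12, 17, 21 (5 total).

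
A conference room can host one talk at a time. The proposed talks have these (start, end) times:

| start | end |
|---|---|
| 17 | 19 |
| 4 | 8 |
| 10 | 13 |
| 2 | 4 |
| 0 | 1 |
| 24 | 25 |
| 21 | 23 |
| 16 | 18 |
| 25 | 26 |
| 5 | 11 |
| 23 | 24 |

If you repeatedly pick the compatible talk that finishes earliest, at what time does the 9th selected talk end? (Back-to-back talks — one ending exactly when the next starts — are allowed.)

Greedy by earliest finish: after sorting by end time, pick each interval compatible with the last pick.
By end time: (0,1), (2,4), (4,8), (5,11), (10,13), (16,18), (17,19), (21,23), (23,24), (24,25), (25,26).
Pick (0,1); next start ≥ 1 → (2,4); next start ≥ 4 → (4,8); next start ≥ 8 → (10,13); next start ≥ 13 → (16,18); next start ≥ 18 → (21,23); next start ≥ 23 → (23,24); next start ≥ 24 → (24,25); next start ≥ 25 → (25,26).
Selected: (0,1) (2,4) (4,8) (10,13) (16,18) (21,23) (23,24) (24,25) (25,26)

26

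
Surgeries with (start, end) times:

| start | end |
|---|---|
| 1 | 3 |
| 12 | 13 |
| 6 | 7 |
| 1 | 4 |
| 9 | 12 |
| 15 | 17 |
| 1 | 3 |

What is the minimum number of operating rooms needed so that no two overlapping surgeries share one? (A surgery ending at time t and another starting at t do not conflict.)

3

The answer is the maximum number of intervals overlapping at any instant.
Events (time:±→running): 1:+→1 1:+→2 1:+→3 … peak 3.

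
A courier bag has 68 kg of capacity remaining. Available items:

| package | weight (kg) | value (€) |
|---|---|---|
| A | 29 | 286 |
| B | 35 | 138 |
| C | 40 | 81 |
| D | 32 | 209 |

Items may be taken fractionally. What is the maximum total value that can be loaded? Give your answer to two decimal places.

Greedy by value/weight ratio, highest first.
Ratios (sorted): A 9.86, D 6.53, B 3.94, C 2.02
take A (29 @ 286); take D (32 @ 209); take 7/35 of B → 27.60. Capacity used 68/68.
Total value = 522.60

522.60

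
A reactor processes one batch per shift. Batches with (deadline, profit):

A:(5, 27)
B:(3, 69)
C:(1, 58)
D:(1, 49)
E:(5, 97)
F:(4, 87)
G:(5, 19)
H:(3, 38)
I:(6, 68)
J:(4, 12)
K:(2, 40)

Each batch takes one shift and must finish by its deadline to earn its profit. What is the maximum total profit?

419

Take jobs in profit order; each goes to the latest open slot no later than its deadline.
Profit order: E=97 F=87 B=69 I=68 C=58 D=49 K=40 H=38 A=27 G=19 J=12
Assign: E→slot 5, F→slot 4, B→slot 3, I→slot 6, C→slot 1, D skipped, K→slot 2, H skipped, A skipped, G skipped, J skipped.
Slots: [1:C] [2:K] [3:B] [4:F] [5:E] [6:I]
Profit = 58 + 40 + 69 + 87 + 97 + 68 = 419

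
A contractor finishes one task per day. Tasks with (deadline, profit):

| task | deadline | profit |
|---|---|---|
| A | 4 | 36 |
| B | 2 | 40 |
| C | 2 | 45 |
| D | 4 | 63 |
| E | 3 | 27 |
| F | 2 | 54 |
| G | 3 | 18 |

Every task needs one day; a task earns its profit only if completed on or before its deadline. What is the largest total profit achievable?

198

Sort by profit descending; place each in the latest free slot ≤ its deadline.
Profit order: D=63 F=54 C=45 B=40 A=36 E=27 G=18
Assign: D→slot 4, F→slot 2, C→slot 1, B skipped, A→slot 3, E skipped, G skipped.
Slots: [1:C] [2:F] [3:A] [4:D]
Profit = 45 + 54 + 36 + 63 = 198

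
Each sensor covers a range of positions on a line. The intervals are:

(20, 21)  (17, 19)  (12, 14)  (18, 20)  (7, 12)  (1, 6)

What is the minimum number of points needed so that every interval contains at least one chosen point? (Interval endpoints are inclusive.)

Sort by right endpoint; whenever an interval is uncovered, place a point at its right end.
Sorted: [1,6] [7,12] [12,14] [17,19] [18,20] [20,21]
{[1,6]} hit by 6; {[7,12],[12,14]} hit by 12; {[17,19],[18,20]} hit by 19; {[20,21]} hit by 21.
Points: 6, 12, 19, 21 (4 total).

4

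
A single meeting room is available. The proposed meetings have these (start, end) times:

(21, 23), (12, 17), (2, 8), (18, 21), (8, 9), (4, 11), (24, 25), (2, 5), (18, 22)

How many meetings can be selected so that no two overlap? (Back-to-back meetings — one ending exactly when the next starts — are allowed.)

Sort by end time and greedily take each interval whose start is ≥ the last chosen end.
Sorted by end: (2,5)  (2,8)  (8,9)  (4,11)  (12,17)  (18,21)  (18,22)  (21,23)  (24,25)
take (2,5); take (8,9); take (12,17); take (18,21); take (21,23); take (24,25).
Selected 6 meetings.

6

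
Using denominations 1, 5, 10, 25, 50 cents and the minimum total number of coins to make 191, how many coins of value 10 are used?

1

191 = 3×50 + 1×25 + 1×10 + 1×5 + 1×1
Count of 10: 1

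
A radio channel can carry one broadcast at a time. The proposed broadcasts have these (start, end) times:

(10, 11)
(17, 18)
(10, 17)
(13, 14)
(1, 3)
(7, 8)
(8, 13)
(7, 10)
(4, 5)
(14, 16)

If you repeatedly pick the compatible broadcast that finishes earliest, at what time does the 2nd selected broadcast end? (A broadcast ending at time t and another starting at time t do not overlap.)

Sort by end time and greedily take each interval whose start is ≥ the last chosen end.
By end time: (1,3), (4,5), (7,8), (7,10), (10,11), (8,13), (13,14), (14,16), (10,17), (17,18).
Pick (1,3); next start ≥ 3 → (4,5); next start ≥ 5 → (7,8); next start ≥ 8 → (10,11); next start ≥ 11 → (13,14); next start ≥ 14 → (14,16); next start ≥ 16 → (17,18).
Selected: (1,3) (4,5) (7,8) (10,11) (13,14) (14,16) (17,18)

5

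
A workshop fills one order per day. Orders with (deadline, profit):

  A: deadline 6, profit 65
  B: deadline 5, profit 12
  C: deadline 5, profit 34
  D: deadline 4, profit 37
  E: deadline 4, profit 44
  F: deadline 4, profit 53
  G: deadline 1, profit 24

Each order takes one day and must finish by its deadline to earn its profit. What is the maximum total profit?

By profit: A(d6,65), F(d4,53), E(d4,44), D(d4,37), C(d5,34), G(d1,24), B(d5,12)
A→slot 6; F→slot 4; E→slot 3; D→slot 2; C→slot 5; G→slot 1; B skipped.
Profit = 24 + 37 + 44 + 53 + 34 + 65 = 257

257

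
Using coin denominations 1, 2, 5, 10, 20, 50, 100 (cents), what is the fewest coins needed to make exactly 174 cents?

174 − 1×100→74 − 1×50→24 − 1×20→4 − 2×2→0
Total coins = 1 + 1 + 1 + 2 = 5

5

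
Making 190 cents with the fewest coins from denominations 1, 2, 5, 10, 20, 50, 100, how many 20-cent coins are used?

2

Use the largest denomination that fits, subtract, and repeat.
190 − 1×100→90 − 1×50→40 − 2×20→0
Count of 20: 2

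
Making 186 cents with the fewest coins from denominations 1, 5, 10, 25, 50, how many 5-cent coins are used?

0

186 − 3×50→36 − 1×25→11 − 1×10→1 − 1×1→0
Count of 5: 0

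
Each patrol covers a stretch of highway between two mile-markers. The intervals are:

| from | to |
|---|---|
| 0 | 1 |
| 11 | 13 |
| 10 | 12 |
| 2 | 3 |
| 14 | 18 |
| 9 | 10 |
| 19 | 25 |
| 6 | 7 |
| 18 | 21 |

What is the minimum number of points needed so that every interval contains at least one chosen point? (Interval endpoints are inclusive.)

Process intervals by earliest right end; each time one isn't hit yet, stab at its right endpoint.
By right end: [0,1]  [2,3]  [6,7]  [9,10]  [10,12]  [11,13]  [14,18]  [18,21]  [19,25]
[0,1] uncovered → point at 1; [2,3] uncovered → point at 3; [6,7] uncovered → point at 7; [9,10] uncovered → point at 10; [11,13] uncovered → point at 13; [14,18] uncovered → point at 18; [19,25] uncovered → point at 25.
Points: 1, 3, 7, 10, 13, 18, 25 (7 total).

7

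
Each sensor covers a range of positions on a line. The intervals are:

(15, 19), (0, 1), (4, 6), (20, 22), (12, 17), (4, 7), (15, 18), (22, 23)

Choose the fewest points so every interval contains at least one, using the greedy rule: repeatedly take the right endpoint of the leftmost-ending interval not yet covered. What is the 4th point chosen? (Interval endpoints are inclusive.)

22

Process intervals by earliest right end; each time one isn't hit yet, stab at its right endpoint.
By right end: [0,1]  [4,6]  [4,7]  [12,17]  [15,18]  [15,19]  [20,22]  [22,23]
[0,1] uncovered → point at 1; [4,6] uncovered → point at 6; [12,17] uncovered → point at 17; [20,22] uncovered → point at 22.
Points: 1, 6, 17, 22 (4 total).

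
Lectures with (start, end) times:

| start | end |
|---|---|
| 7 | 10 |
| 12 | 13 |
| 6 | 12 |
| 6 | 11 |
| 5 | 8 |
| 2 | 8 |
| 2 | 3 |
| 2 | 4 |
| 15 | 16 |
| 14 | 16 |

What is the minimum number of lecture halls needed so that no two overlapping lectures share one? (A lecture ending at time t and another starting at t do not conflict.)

Count concurrent intervals with a sweep; the peak is the room count.
Events (time:±→running): 2:+→1 2:+→2 2:+→3 3:-→2 4:-→1 5:+→2 6:+→3 6:+→4 7:+→5 … peak 5.

5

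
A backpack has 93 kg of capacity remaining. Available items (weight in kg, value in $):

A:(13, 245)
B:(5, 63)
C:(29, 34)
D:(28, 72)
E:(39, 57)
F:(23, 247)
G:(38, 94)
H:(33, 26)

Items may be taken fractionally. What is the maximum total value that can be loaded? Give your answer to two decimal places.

686.37

Sort by value per unit weight and fill in that order.
Order: A (245/13=18.85) > B (63/5=12.60) > F (247/23=10.74) > D (72/28=2.57) > G (94/38=2.47) > E (57/39=1.46) > C (34/29=1.17) > H (26/33=0.79)
Fill: take A (13 @ 245) → take B (5 @ 63) → take F (23 @ 247) → take D (28 @ 72) → take 24/38 of G → 59.37; 93/93 used.
Total value = 686.37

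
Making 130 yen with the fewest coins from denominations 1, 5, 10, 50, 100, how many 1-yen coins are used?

0

Use the largest denomination that fits, subtract, and repeat.
130 = 1×100 + 3×10
Count of 1: 0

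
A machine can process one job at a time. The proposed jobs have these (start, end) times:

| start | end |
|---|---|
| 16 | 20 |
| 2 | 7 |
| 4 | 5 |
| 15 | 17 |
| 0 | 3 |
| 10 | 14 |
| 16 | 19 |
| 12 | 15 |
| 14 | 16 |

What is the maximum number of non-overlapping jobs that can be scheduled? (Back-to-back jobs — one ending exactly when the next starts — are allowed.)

5

By end time: (0,3), (4,5), (2,7), (10,14), (12,15), (14,16), (15,17), (16,19), (16,20).
Pick (0,3); next start ≥ 3 → (4,5); next start ≥ 5 → (10,14); next start ≥ 14 → (14,16); next start ≥ 16 → (16,19).
Selected 5 jobs.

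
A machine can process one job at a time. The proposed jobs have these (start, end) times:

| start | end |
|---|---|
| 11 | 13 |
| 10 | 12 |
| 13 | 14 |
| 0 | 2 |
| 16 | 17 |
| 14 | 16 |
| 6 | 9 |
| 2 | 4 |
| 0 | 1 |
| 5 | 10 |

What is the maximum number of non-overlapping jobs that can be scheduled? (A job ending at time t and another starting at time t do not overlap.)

7

By end time: (0,1), (0,2), (2,4), (6,9), (5,10), (10,12), (11,13), (13,14), (14,16), (16,17).
Pick (0,1); next start ≥ 1 → (2,4); next start ≥ 4 → (6,9); next start ≥ 9 → (10,12); next start ≥ 12 → (13,14); next start ≥ 14 → (14,16); next start ≥ 16 → (16,17).
Selected 7 jobs.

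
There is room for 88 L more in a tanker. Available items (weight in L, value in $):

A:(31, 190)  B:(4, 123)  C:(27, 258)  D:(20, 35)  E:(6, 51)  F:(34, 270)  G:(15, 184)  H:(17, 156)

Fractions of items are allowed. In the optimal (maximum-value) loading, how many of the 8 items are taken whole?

Ratios (sorted): B 30.75, G 12.27, C 9.56, H 9.18, E 8.50, F 7.94, A 6.13, D 1.75
take B (4 @ 123); take G (15 @ 184); take C (27 @ 258); take H (17 @ 156); take E (6 @ 51); take 19/34 of F → 150.88. Capacity used 88/88.
5 item(s) taken whole; one partial (take 19/34 of F).

5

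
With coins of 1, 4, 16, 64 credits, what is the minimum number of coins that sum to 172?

7

172 − 2×64→44 − 2×16→12 − 3×4→0
Total coins = 2 + 2 + 3 = 7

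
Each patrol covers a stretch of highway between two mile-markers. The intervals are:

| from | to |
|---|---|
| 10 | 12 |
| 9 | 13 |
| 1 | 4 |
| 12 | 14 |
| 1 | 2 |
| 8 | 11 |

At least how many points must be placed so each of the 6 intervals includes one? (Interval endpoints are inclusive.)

3

By right end: [1,2]  [1,4]  [8,11]  [10,12]  [9,13]  [12,14]
[1,2] uncovered → point at 2; [8,11] uncovered → point at 11; [12,14] uncovered → point at 14.
Points: 2, 11, 14 (3 total).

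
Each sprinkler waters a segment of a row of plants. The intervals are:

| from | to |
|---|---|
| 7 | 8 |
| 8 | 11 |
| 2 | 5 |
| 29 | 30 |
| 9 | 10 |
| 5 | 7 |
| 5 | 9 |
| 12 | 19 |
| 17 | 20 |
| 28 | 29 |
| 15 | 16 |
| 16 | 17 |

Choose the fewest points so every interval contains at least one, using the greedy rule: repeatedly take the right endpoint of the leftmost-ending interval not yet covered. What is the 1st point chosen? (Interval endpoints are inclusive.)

5

Sorted: [2,5] [5,7] [7,8] [5,9] [9,10] [8,11] [15,16] [16,17] [12,19] [17,20] [28,29] [29,30]
{[2,5],[5,7]} hit by 5; {[7,8],[5,9]} hit by 8; {[9,10],[8,11]} hit by 10; {[15,16],[16,17],[12,19]} hit by 16; {[17,20]} hit by 20; {[28,29],[29,30]} hit by 29.
Points: 5, 8, 10, 16, 20, 29 (6 total).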